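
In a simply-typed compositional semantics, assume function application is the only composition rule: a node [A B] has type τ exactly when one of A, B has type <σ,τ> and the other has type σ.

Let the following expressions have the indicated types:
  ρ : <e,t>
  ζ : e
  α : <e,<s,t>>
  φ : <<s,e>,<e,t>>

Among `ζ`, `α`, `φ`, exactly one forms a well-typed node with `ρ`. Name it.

ζ — combines: ρ : <e,t> takes ζ : e as argument, giving t.
α : <e,<s,t>> — no; ρ wants e, and α wants e.
φ : <<s,e>,<e,t>> — no; ρ wants e, and φ wants <s,e>.

ζ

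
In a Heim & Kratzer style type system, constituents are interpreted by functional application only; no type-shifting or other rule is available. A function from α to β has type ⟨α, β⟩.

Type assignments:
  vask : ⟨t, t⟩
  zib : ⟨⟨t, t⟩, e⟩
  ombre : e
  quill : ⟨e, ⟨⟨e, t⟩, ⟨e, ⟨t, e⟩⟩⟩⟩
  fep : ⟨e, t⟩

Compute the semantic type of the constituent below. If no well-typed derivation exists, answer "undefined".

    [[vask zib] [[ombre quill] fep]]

At [vask zib], zib : ⟨⟨t, t⟩, e⟩ takes vask : ⟨t, t⟩, giving e.
At [ombre quill], quill : ⟨e, ⟨⟨e, t⟩, ⟨e, ⟨t, e⟩⟩⟩⟩ takes ombre : e, giving ⟨⟨e, t⟩, ⟨e, ⟨t, e⟩⟩⟩.
At [[ombre quill] fep], [ombre quill] : ⟨⟨e, t⟩, ⟨e, ⟨t, e⟩⟩⟩ takes fep : ⟨e, t⟩, giving ⟨e, ⟨t, e⟩⟩.
At [[vask zib] [[ombre quill] fep]], [[ombre quill] fep] : ⟨e, ⟨t, e⟩⟩ takes [vask zib] : e, giving ⟨t, e⟩.

⟨t, e⟩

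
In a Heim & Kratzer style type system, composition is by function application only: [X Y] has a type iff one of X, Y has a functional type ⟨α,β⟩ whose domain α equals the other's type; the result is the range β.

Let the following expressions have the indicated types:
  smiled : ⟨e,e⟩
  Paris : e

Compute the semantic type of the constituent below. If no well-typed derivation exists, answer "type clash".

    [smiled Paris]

e

[smiled Paris] — smiled of type ⟨e,e⟩ combines with Paris of type e: type e.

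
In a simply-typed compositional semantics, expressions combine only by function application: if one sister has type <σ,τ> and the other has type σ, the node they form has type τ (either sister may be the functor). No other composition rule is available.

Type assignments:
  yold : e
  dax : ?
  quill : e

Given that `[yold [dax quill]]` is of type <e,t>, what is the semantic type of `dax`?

At [yold [dax quill]] (required: <e,t>): yold is e, which is not a function with range <e,t>; hence [dax quill] is the functor — type <e,<e,t>>.
At [dax quill] (required: <e,<e,t>>): quill is e, which is not a function with range <e,<e,t>>; hence dax is the functor — type <e,<e,<e,t>>>.

<e,<e,<e,t>>>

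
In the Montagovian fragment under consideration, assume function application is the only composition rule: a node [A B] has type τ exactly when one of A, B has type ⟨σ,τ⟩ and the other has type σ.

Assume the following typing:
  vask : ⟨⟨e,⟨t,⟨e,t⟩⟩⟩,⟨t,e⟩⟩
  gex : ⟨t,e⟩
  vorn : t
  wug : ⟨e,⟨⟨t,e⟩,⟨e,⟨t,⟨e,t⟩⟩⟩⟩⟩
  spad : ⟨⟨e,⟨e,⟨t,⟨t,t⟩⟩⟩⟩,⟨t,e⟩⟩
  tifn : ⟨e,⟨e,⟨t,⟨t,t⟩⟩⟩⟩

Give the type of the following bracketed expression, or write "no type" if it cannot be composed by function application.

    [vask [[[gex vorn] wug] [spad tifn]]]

⟨t,e⟩

At [gex vorn], gex : ⟨t,e⟩ takes vorn : t, giving e.
At [[gex vorn] wug], wug : ⟨e,⟨⟨t,e⟩,⟨e,⟨t,⟨e,t⟩⟩⟩⟩⟩ takes [gex vorn] : e, giving ⟨⟨t,e⟩,⟨e,⟨t,⟨e,t⟩⟩⟩⟩.
At [spad tifn], spad : ⟨⟨e,⟨e,⟨t,⟨t,t⟩⟩⟩⟩,⟨t,e⟩⟩ takes tifn : ⟨e,⟨e,⟨t,⟨t,t⟩⟩⟩⟩, giving ⟨t,e⟩.
At [[[gex vorn] wug] [spad tifn]], [[gex vorn] wug] : ⟨⟨t,e⟩,⟨e,⟨t,⟨e,t⟩⟩⟩⟩ takes [spad tifn] : ⟨t,e⟩, giving ⟨e,⟨t,⟨e,t⟩⟩⟩.
At [vask [[[gex vorn] wug] [spad tifn]]], vask : ⟨⟨e,⟨t,⟨e,t⟩⟩⟩,⟨t,e⟩⟩ takes [[[gex vorn] wug] [spad tifn]] : ⟨e,⟨t,⟨e,t⟩⟩⟩, giving ⟨t,e⟩.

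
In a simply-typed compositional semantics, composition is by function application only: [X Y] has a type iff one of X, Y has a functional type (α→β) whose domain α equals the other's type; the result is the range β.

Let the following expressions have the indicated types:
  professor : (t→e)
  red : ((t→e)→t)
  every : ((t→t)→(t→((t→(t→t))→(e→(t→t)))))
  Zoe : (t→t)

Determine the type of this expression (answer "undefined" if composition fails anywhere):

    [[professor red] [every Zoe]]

((t→(t→t))→(e→(t→t)))

[professor red]: red is ((t→e)→t), professor is (t→e); result t.
[every Zoe]: every is ((t→t)→(t→((t→(t→t))→(e→(t→t))))), Zoe is (t→t); result (t→((t→(t→t))→(e→(t→t)))).
[[professor red] [every Zoe]]: [every Zoe] is (t→((t→(t→t))→(e→(t→t)))), [professor red] is t; result ((t→(t→t))→(e→(t→t))).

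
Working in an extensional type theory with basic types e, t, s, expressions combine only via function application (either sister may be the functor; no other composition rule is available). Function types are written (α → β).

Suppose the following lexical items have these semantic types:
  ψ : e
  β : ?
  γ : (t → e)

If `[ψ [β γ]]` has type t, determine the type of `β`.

((t → e) → (e → t))

[ψ [β γ]] is required to be t. ψ : e cannot yield t as functor, so [β γ] : (e → t).
[β γ] is required to be (e → t). γ : (t → e) cannot yield (e → t) as functor, so β : ((t → e) → (e → t)).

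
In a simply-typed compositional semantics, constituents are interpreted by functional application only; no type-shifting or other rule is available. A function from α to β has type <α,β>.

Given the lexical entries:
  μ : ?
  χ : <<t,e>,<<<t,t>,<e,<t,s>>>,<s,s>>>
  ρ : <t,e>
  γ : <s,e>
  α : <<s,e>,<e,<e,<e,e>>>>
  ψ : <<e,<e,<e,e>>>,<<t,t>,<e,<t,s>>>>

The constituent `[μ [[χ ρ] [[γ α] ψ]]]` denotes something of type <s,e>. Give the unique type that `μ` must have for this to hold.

For [μ [[χ ρ] [[γ α] ψ]]] to have type <s,e> with [[χ ρ] [[γ α] ψ]] of type <s,s>, μ must be the function: μ : <<s,s>,<s,e>>.

<<s,s>,<s,e>>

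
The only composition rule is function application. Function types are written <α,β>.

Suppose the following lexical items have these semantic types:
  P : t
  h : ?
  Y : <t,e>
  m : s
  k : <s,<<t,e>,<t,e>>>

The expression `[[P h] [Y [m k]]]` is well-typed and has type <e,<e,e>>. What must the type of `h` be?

<t,<<t,e>,<e,<e,e>>>>

For [[P h] [Y [m k]]] to have type <e,<e,e>> with [Y [m k]] of type <t,e>, [P h] must be the function: [P h] : <<t,e>,<e,<e,e>>>.
For [P h] to have type <<t,e>,<e,<e,e>>> with P of type t, h must be the function: h : <t,<<t,e>,<e,<e,e>>>>.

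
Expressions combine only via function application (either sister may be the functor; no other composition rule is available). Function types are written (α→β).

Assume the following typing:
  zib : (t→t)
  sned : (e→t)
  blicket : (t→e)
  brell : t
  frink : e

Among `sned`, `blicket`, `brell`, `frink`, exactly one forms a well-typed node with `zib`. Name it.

brell

sned : (e→t) — zib needs t; sned needs e; neither fits.
blicket : (t→e) — zib needs t; blicket needs t; neither fits.
brell — combines: zib : (t→t) takes brell : t as argument, giving t.
frink : e — zib needs t; frink needs nothing (atomic); neither fits.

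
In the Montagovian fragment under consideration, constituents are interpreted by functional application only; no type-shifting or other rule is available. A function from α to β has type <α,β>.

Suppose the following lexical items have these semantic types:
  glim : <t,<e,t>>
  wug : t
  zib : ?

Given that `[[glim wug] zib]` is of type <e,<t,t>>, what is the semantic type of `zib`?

<<e,t>,<e,<t,t>>>

[[glim wug] zib] must have type <e,<t,t>>. The sister [glim wug] has type <e,t>; that is not a function onto <e,<t,t>>, so zib must be the functor, of type <<e,t>,<e,<t,t>>>.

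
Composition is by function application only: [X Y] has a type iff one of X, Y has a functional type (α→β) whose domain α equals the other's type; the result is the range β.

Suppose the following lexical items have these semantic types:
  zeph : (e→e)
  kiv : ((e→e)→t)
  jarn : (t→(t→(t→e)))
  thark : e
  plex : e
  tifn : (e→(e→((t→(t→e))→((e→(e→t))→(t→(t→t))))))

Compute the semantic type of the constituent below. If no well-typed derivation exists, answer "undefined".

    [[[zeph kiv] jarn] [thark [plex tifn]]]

((e→(e→t))→(t→(t→t)))

At [zeph kiv], kiv : ((e→e)→t) takes zeph : (e→e), giving t.
At [[zeph kiv] jarn], jarn : (t→(t→(t→e))) takes [zeph kiv] : t, giving (t→(t→e)).
At [plex tifn], tifn : (e→(e→((t→(t→e))→((e→(e→t))→(t→(t→t)))))) takes plex : e, giving (e→((t→(t→e))→((e→(e→t))→(t→(t→t))))).
At [thark [plex tifn]], [plex tifn] : (e→((t→(t→e))→((e→(e→t))→(t→(t→t))))) takes thark : e, giving ((t→(t→e))→((e→(e→t))→(t→(t→t)))).
At [[[zeph kiv] jarn] [thark [plex tifn]]], [thark [plex tifn]] : ((t→(t→e))→((e→(e→t))→(t→(t→t)))) takes [[zeph kiv] jarn] : (t→(t→e)), giving ((e→(e→t))→(t→(t→t))).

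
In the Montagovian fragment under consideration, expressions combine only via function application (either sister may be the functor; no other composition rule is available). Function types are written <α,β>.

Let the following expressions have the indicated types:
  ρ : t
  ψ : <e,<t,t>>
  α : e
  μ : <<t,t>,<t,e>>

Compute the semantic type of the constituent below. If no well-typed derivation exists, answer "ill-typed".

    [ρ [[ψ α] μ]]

[ψ α]: ψ is <e,<t,t>>, α is e; result <t,t>.
[[ψ α] μ]: μ is <<t,t>,<t,e>>, [ψ α] is <t,t>; result <t,e>.
[ρ [[ψ α] μ]]: [[ψ α] μ] is <t,e>, ρ is t; result e.

e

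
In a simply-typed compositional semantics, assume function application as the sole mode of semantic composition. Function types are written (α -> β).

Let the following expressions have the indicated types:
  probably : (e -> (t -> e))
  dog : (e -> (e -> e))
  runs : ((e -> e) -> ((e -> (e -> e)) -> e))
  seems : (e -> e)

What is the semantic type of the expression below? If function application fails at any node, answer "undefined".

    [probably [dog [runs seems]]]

(t -> e)

[runs seems]: functor runs : ((e -> e) -> ((e -> (e -> e)) -> e)), argument seems : (e -> e); result ((e -> (e -> e)) -> e).
[dog [runs seems]]: functor [runs seems] : ((e -> (e -> e)) -> e), argument dog : (e -> (e -> e)); result e.
[probably [dog [runs seems]]]: functor probably : (e -> (t -> e)), argument [dog [runs seems]] : e; result (t -> e).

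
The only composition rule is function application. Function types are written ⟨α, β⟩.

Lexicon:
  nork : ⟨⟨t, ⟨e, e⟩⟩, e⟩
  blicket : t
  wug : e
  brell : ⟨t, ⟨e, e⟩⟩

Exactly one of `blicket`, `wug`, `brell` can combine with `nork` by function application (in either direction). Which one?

brell

blicket : t — nork needs ⟨t, ⟨e, e⟩⟩; blicket needs nothing (atomic); neither fits.
wug : e — nork needs ⟨t, ⟨e, e⟩⟩; wug needs nothing (atomic); neither fits.
brell — combines: nork : ⟨⟨t, ⟨e, e⟩⟩, e⟩ takes brell : ⟨t, ⟨e, e⟩⟩ as argument, giving e.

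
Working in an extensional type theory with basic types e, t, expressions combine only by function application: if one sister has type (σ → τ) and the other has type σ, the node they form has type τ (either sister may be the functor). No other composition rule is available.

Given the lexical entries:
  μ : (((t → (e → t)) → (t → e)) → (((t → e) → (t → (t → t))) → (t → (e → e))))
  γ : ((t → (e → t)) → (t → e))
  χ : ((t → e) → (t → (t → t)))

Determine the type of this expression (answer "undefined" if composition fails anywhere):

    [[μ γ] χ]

(t → (e → e))

[μ γ]: (((t → (e → t)) → (t → e)) → (((t → e) → (t → (t → t))) → (t → (e → e)))) applied to ((t → (e → t)) → (t → e)) yields (((t → e) → (t → (t → t))) → (t → (e → e))).
[[μ γ] χ]: (((t → e) → (t → (t → t))) → (t → (e → e))) applied to ((t → e) → (t → (t → t))) yields (t → (e → e)).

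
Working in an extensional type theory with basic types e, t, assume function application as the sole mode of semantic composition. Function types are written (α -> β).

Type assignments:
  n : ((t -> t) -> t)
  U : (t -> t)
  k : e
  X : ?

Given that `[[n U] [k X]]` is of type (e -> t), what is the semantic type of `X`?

At [[n U] [k X]] (required: (e -> t)): [n U] is t, which is not a function with range (e -> t); hence [k X] is the functor — type (t -> (e -> t)).
At [k X] (required: (t -> (e -> t))): k is e, which is not a function with range (t -> (e -> t)); hence X is the functor — type (e -> (t -> (e -> t))).

(e -> (t -> (e -> t)))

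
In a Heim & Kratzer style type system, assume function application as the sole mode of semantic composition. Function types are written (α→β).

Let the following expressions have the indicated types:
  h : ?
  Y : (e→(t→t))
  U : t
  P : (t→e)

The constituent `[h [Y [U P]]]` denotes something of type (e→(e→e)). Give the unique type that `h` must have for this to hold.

((t→t)→(e→(e→e)))

[h [Y [U P]]] is required to be (e→(e→e)). [Y [U P]] : (t→t) cannot yield (e→(e→e)) as functor, so h : ((t→t)→(e→(e→e))).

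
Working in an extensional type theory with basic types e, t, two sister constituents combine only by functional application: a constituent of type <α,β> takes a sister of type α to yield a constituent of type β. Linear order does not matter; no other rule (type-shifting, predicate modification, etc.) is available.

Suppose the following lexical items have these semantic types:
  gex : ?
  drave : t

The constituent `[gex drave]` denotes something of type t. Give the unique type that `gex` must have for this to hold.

<t,t>

[gex drave] is required to be t. drave : t cannot yield t as functor, so gex : <t,t>.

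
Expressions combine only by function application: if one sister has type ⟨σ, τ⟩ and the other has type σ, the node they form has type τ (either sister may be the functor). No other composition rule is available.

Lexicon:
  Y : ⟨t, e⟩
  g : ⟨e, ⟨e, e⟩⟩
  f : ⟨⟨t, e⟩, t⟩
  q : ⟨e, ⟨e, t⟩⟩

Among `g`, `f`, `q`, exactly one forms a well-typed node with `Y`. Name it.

f

g : ⟨e, ⟨e, e⟩⟩ — no; Y wants t, and g wants e.
f — combines: f : ⟨⟨t, e⟩, t⟩ takes Y : ⟨t, e⟩ as argument, giving t.
q : ⟨e, ⟨e, t⟩⟩ — no; Y wants t, and q wants e.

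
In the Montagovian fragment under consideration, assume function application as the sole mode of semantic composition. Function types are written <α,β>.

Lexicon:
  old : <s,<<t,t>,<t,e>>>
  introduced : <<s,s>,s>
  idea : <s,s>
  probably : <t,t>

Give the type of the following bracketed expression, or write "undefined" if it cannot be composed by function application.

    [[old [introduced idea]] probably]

[introduced idea]: functor introduced : <<s,s>,s>, argument idea : <s,s>; result s.
[old [introduced idea]]: functor old : <s,<<t,t>,<t,e>>>, argument [introduced idea] : s; result <<t,t>,<t,e>>.
[[old [introduced idea]] probably]: functor [old [introduced idea]] : <<t,t>,<t,e>>, argument probably : <t,t>; result <t,e>.

<t,e>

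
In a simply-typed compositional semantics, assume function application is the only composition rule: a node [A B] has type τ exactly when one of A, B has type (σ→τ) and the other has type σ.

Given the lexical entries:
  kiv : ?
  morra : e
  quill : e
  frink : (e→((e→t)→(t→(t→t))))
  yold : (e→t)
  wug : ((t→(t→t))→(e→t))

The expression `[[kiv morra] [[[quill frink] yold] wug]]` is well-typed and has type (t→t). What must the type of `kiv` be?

For [[kiv morra] [[[quill frink] yold] wug]] to have type (t→t) with [[[quill frink] yold] wug] of type (e→t), [kiv morra] must be the function: [kiv morra] : ((e→t)→(t→t)).
For [kiv morra] to have type ((e→t)→(t→t)) with morra of type e, kiv must be the function: kiv : (e→((e→t)→(t→t))).

(e→((e→t)→(t→t)))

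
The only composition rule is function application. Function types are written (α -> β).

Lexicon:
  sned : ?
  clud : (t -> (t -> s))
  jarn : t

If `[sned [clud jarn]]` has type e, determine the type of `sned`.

[sned [clud jarn]] is required to be e. [clud jarn] : (t -> s) cannot yield e as functor, so sned : ((t -> s) -> e).

((t -> s) -> e)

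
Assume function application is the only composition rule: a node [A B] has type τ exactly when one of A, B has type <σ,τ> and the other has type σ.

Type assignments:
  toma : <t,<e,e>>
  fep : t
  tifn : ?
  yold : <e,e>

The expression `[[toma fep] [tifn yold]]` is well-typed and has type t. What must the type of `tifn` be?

<<e,e>,<<e,e>,t>>

[[toma fep] [tifn yold]] is required to be t. [toma fep] : <e,e> cannot yield t as functor, so [tifn yold] : <<e,e>,t>.
[tifn yold] is required to be <<e,e>,t>. yold : <e,e> cannot yield <<e,e>,t> as functor, so tifn : <<e,e>,<<e,e>,t>>.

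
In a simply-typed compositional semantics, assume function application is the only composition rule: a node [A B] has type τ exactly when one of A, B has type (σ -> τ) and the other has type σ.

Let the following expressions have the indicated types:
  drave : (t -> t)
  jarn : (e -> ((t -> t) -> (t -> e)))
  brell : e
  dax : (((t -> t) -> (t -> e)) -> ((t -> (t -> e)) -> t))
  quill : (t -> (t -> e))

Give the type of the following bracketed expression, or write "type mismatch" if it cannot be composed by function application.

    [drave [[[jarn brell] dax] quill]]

t

[jarn brell]: jarn is (e -> ((t -> t) -> (t -> e))), brell is e; result ((t -> t) -> (t -> e)).
[[jarn brell] dax]: dax is (((t -> t) -> (t -> e)) -> ((t -> (t -> e)) -> t)), [jarn brell] is ((t -> t) -> (t -> e)); result ((t -> (t -> e)) -> t).
[[[jarn brell] dax] quill]: [[jarn brell] dax] is ((t -> (t -> e)) -> t), quill is (t -> (t -> e)); result t.
[drave [[[jarn brell] dax] quill]]: drave is (t -> t), [[[jarn brell] dax] quill] is t; result t.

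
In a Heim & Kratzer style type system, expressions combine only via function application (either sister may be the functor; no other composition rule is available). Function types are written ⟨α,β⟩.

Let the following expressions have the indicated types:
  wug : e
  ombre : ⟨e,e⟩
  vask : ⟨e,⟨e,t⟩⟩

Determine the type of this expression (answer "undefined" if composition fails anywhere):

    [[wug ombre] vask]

[wug ombre]: ombre is ⟨e,e⟩, wug is e; result e.
[[wug ombre] vask]: vask is ⟨e,⟨e,t⟩⟩, [wug ombre] is e; result ⟨e,t⟩.

⟨e,t⟩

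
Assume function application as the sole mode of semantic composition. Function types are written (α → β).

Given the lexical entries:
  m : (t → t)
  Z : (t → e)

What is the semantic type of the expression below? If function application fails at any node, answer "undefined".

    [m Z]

undefined

[m Z]: (t → t) with (t → e) — neither is a function whose domain matches the other; composition fails here.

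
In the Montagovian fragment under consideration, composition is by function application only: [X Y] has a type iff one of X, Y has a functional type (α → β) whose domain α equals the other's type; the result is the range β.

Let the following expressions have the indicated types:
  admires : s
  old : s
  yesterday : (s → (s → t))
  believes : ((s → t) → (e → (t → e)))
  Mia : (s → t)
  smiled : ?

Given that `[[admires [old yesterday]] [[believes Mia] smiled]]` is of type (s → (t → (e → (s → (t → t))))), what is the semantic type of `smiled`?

((e → (t → e)) → (t → (s → (t → (e → (s → (t → t)))))))

[[admires [old yesterday]] [[believes Mia] smiled]] must have type (s → (t → (e → (s → (t → t))))). The sister [admires [old yesterday]] has type t; that is not a function onto (s → (t → (e → (s → (t → t))))), so [[believes Mia] smiled] must be the functor, of type (t → (s → (t → (e → (s → (t → t)))))).
[[believes Mia] smiled] must have type (t → (s → (t → (e → (s → (t → t)))))). The sister [believes Mia] has type (e → (t → e)); that is not a function onto (t → (s → (t → (e → (s → (t → t)))))), so smiled must be the functor, of type ((e → (t → e)) → (t → (s → (t → (e → (s → (t → t))))))).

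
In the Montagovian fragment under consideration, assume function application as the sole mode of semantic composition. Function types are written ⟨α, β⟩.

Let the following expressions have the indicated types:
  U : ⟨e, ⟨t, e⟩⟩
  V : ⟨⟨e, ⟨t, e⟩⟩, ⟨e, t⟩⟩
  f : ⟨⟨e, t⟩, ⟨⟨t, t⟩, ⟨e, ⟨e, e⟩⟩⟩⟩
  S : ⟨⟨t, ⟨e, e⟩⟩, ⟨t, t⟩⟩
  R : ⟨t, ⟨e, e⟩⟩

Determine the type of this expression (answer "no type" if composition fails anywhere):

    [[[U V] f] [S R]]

[U V]: V is ⟨⟨e, ⟨t, e⟩⟩, ⟨e, t⟩⟩, U is ⟨e, ⟨t, e⟩⟩; result ⟨e, t⟩.
[[U V] f]: f is ⟨⟨e, t⟩, ⟨⟨t, t⟩, ⟨e, ⟨e, e⟩⟩⟩⟩, [U V] is ⟨e, t⟩; result ⟨⟨t, t⟩, ⟨e, ⟨e, e⟩⟩⟩.
[S R]: S is ⟨⟨t, ⟨e, e⟩⟩, ⟨t, t⟩⟩, R is ⟨t, ⟨e, e⟩⟩; result ⟨t, t⟩.
[[[U V] f] [S R]]: [[U V] f] is ⟨⟨t, t⟩, ⟨e, ⟨e, e⟩⟩⟩, [S R] is ⟨t, t⟩; result ⟨e, ⟨e, e⟩⟩.

⟨e, ⟨e, e⟩⟩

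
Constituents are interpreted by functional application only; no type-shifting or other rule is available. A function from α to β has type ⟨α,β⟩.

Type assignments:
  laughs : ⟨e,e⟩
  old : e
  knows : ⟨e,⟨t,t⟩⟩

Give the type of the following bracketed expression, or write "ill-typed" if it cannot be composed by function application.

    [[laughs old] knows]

⟨t,t⟩

[laughs old]: functor laughs : ⟨e,e⟩, argument old : e; result e.
[[laughs old] knows]: functor knows : ⟨e,⟨t,t⟩⟩, argument [laughs old] : e; result ⟨t,t⟩.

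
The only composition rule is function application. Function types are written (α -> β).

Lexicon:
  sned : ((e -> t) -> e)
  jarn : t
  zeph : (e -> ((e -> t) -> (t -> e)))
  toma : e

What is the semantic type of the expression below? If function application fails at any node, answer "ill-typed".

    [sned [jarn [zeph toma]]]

ill-typed

[zeph toma] — zeph of type (e -> ((e -> t) -> (t -> e))) combines with toma of type e: type ((e -> t) -> (t -> e)).
[jarn [zeph toma]]: t with ((e -> t) -> (t -> e)) — neither is a function whose domain matches the other; composition fails here.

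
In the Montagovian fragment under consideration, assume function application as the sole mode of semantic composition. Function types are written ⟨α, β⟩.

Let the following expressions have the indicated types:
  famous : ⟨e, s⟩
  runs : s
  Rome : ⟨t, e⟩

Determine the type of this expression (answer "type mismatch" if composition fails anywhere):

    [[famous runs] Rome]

type mismatch

[famous runs]: ⟨e, s⟩ with s — neither is a function whose domain matches the other; composition fails here.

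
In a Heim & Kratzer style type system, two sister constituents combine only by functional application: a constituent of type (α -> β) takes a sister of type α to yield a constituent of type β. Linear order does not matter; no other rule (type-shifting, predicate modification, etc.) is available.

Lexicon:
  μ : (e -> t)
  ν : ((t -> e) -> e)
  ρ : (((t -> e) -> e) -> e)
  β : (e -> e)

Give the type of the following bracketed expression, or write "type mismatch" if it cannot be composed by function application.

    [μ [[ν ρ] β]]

t

At [ν ρ], ρ : (((t -> e) -> e) -> e) takes ν : ((t -> e) -> e), giving e.
At [[ν ρ] β], β : (e -> e) takes [ν ρ] : e, giving e.
At [μ [[ν ρ] β]], μ : (e -> t) takes [[ν ρ] β] : e, giving t.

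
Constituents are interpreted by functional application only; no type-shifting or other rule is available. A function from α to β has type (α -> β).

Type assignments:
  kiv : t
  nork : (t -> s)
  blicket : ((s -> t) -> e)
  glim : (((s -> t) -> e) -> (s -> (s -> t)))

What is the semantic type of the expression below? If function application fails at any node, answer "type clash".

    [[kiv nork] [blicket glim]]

(s -> t)

At [kiv nork], nork : (t -> s) takes kiv : t, giving s.
At [blicket glim], glim : (((s -> t) -> e) -> (s -> (s -> t))) takes blicket : ((s -> t) -> e), giving (s -> (s -> t)).
At [[kiv nork] [blicket glim]], [blicket glim] : (s -> (s -> t)) takes [kiv nork] : s, giving (s -> t).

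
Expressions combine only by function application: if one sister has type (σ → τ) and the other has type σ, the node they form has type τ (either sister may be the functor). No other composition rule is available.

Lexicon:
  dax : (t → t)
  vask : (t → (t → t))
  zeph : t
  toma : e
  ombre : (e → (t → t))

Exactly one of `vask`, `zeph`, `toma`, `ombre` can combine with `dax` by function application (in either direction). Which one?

zeph

vask : (t → (t → t)) — neither side's domain matches the other.
zeph — combines: dax : (t → t) takes zeph : t as argument, giving t.
toma : e — neither side's domain matches the other.
ombre : (e → (t → t)) — neither side's domain matches the other.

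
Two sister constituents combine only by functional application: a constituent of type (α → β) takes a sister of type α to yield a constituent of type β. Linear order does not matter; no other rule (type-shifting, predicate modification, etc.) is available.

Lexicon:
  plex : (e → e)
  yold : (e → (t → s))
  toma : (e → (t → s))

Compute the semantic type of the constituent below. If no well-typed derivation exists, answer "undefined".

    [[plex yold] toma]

undefined

At [plex yold]: neither (e → e) nor (e → (t → s)) can take the other as argument; the node is ill-typed.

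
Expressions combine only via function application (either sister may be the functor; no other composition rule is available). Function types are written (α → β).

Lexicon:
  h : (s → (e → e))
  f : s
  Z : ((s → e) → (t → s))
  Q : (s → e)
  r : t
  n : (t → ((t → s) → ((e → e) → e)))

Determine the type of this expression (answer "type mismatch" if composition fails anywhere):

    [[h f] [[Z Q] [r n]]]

e

[h f]: (s → (e → e)) applied to s yields (e → e).
[Z Q]: ((s → e) → (t → s)) applied to (s → e) yields (t → s).
[r n]: (t → ((t → s) → ((e → e) → e))) applied to t yields ((t → s) → ((e → e) → e)).
[[Z Q] [r n]]: ((t → s) → ((e → e) → e)) applied to (t → s) yields ((e → e) → e).
[[h f] [[Z Q] [r n]]]: ((e → e) → e) applied to (e → e) yields e.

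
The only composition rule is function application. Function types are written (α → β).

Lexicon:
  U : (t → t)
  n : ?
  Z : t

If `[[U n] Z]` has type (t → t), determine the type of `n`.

At [[U n] Z] (required: (t → t)): Z is t, which is not a function with range (t → t); hence [U n] is the functor — type (t → (t → t)).
At [U n] (required: (t → (t → t))): U is (t → t), which is not a function with range (t → (t → t)); hence n is the functor — type ((t → t) → (t → (t → t))).

((t → t) → (t → (t → t)))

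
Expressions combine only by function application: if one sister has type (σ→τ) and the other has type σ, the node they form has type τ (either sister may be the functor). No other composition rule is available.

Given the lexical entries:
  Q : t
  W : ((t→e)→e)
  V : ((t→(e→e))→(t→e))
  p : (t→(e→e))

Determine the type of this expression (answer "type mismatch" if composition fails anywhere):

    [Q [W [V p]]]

[V p] — V of type ((t→(e→e))→(t→e)) combines with p of type (t→(e→e)): type (t→e).
[W [V p]] — W of type ((t→e)→e) combines with [V p] of type (t→e): type e.
At [Q [W [V p]]]: neither t nor e can take the other as argument; the node is ill-typed.

type mismatch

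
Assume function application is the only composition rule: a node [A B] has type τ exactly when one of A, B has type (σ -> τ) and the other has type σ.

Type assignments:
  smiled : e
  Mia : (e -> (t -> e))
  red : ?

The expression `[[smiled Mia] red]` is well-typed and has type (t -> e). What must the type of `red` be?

((t -> e) -> (t -> e))

At [[smiled Mia] red] (required: (t -> e)): [smiled Mia] is (t -> e), which is not a function with range (t -> e); hence red is the functor — type ((t -> e) -> (t -> e)).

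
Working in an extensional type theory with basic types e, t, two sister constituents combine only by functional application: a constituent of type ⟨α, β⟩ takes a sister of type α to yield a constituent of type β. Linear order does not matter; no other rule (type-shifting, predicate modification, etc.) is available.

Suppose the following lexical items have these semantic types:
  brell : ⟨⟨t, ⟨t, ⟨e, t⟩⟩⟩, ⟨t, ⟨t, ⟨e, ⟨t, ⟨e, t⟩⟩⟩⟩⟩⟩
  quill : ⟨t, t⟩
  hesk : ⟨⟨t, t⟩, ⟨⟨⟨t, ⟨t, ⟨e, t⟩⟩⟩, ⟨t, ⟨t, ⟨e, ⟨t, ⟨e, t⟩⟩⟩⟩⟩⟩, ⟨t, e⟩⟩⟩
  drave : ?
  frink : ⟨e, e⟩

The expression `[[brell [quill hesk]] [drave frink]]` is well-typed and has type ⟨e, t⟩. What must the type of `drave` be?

⟨⟨e, e⟩, ⟨⟨t, e⟩, ⟨e, t⟩⟩⟩

[[brell [quill hesk]] [drave frink]] must have type ⟨e, t⟩. The sister [brell [quill hesk]] has type ⟨t, e⟩; that is not a function onto ⟨e, t⟩, so [drave frink] must be the functor, of type ⟨⟨t, e⟩, ⟨e, t⟩⟩.
[drave frink] must have type ⟨⟨t, e⟩, ⟨e, t⟩⟩. The sister frink has type ⟨e, e⟩; that is not a function onto ⟨⟨t, e⟩, ⟨e, t⟩⟩, so drave must be the functor, of type ⟨⟨e, e⟩, ⟨⟨t, e⟩, ⟨e, t⟩⟩⟩.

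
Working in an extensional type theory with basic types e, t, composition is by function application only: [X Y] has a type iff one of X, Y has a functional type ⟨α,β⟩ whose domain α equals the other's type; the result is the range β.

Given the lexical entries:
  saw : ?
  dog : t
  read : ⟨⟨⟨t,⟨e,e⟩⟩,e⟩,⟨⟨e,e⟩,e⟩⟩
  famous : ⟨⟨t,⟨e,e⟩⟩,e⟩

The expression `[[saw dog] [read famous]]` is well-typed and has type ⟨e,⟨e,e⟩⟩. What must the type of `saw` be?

⟨t,⟨⟨⟨e,e⟩,e⟩,⟨e,⟨e,e⟩⟩⟩⟩

[[saw dog] [read famous]] is required to be ⟨e,⟨e,e⟩⟩. [read famous] : ⟨⟨e,e⟩,e⟩ cannot yield ⟨e,⟨e,e⟩⟩ as functor, so [saw dog] : ⟨⟨⟨e,e⟩,e⟩,⟨e,⟨e,e⟩⟩⟩.
[saw dog] is required to be ⟨⟨⟨e,e⟩,e⟩,⟨e,⟨e,e⟩⟩⟩. dog : t cannot yield ⟨⟨⟨e,e⟩,e⟩,⟨e,⟨e,e⟩⟩⟩ as functor, so saw : ⟨t,⟨⟨⟨e,e⟩,e⟩,⟨e,⟨e,e⟩⟩⟩⟩.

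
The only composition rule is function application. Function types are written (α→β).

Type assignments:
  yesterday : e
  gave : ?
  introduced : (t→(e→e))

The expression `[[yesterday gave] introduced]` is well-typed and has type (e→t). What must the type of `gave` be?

At [[yesterday gave] introduced] (required: (e→t)): introduced is (t→(e→e)), which is not a function with range (e→t); hence [yesterday gave] is the functor — type ((t→(e→e))→(e→t)).
At [yesterday gave] (required: ((t→(e→e))→(e→t))): yesterday is e, which is not a function with range ((t→(e→e))→(e→t)); hence gave is the functor — type (e→((t→(e→e))→(e→t))).

(e→((t→(e→e))→(e→t)))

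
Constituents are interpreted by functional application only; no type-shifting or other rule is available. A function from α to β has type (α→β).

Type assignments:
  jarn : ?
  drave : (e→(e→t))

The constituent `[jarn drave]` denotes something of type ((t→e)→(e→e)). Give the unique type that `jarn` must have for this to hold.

At [jarn drave] (required: ((t→e)→(e→e))): drave is (e→(e→t)), which is not a function with range ((t→e)→(e→e)); hence jarn is the functor — type ((e→(e→t))→((t→e)→(e→e))).

((e→(e→t))→((t→e)→(e→e)))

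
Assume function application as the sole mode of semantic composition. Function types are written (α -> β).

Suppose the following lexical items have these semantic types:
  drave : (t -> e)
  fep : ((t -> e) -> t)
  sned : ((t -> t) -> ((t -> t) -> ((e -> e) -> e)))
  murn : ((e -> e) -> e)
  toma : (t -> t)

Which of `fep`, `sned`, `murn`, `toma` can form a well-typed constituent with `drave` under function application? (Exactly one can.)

fep — combines: fep : ((t -> e) -> t) takes drave : (t -> e) as argument, giving t.
sned : ((t -> t) -> ((t -> t) -> ((e -> e) -> e))) — drave needs t; sned needs (t -> t); neither fits.
murn : ((e -> e) -> e) — drave needs t; murn needs (e -> e); neither fits.
toma : (t -> t) — drave needs t; toma needs t; neither fits.

fep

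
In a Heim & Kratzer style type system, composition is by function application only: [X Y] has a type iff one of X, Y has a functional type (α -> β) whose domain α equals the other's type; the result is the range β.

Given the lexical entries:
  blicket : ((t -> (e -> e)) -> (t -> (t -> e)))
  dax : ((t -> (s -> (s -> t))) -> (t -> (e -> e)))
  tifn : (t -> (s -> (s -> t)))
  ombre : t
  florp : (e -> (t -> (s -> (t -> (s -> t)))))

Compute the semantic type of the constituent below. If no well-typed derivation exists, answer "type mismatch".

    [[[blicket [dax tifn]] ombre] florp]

type mismatch

[dax tifn]: functor dax : ((t -> (s -> (s -> t))) -> (t -> (e -> e))), argument tifn : (t -> (s -> (s -> t))); result (t -> (e -> e)).
[blicket [dax tifn]]: functor blicket : ((t -> (e -> e)) -> (t -> (t -> e))), argument [dax tifn] : (t -> (e -> e)); result (t -> (t -> e)).
[[blicket [dax tifn]] ombre]: functor [blicket [dax tifn]] : (t -> (t -> e)), argument ombre : t; result (t -> e).
[[[blicket [dax tifn]] ombre] florp]: (t -> e) with (e -> (t -> (s -> (t -> (s -> t))))) — neither is a function whose domain matches the other; composition fails here.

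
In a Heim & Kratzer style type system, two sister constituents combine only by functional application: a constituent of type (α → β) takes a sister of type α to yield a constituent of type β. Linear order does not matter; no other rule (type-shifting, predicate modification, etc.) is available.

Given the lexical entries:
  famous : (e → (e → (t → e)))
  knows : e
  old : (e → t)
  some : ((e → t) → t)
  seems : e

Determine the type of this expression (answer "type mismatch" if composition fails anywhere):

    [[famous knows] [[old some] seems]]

[famous knows]: functor famous : (e → (e → (t → e))), argument knows : e; result (e → (t → e)).
[old some]: functor some : ((e → t) → t), argument old : (e → t); result t.
[[old some] seems]: t with e — neither is a function whose domain matches the other; composition fails here.

type mismatch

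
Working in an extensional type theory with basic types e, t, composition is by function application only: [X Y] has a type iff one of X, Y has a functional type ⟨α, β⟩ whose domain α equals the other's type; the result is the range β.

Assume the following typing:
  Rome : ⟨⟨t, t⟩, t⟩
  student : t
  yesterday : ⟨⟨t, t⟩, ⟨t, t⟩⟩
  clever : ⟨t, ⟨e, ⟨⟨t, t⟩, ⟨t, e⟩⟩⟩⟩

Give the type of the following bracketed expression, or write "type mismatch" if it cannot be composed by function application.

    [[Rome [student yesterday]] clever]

type mismatch

At [student yesterday]: neither t nor ⟨⟨t, t⟩, ⟨t, t⟩⟩ can take the other as argument; the node is ill-typed.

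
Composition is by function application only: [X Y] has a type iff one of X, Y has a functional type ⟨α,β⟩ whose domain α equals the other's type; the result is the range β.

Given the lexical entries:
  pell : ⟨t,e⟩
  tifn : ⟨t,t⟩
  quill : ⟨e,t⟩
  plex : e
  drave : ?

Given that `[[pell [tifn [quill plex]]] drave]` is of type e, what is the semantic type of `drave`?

⟨e,e⟩

[[pell [tifn [quill plex]]] drave] is required to be e. [pell [tifn [quill plex]]] : e cannot yield e as functor, so drave : ⟨e,e⟩.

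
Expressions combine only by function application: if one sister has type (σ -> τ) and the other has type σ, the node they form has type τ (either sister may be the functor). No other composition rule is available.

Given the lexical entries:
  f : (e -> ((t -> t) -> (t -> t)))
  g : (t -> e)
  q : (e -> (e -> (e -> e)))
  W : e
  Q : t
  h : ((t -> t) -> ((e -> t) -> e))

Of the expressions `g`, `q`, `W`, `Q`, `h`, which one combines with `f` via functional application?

g : (t -> e) — f needs e; g needs t; neither fits.
q : (e -> (e -> (e -> e))) — f needs e; q needs e; neither fits.
W — combines: f : (e -> ((t -> t) -> (t -> t))) takes W : e as argument, giving ((t -> t) -> (t -> t)).
Q : t — f needs e; Q needs nothing (atomic); neither fits.
h : ((t -> t) -> ((e -> t) -> e)) — f needs e; h needs (t -> t); neither fits.

W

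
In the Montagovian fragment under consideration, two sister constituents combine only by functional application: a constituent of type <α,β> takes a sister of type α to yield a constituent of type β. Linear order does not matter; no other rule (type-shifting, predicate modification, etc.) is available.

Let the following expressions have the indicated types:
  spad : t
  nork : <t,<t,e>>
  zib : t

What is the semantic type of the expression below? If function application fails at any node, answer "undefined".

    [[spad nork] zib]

e

[spad nork]: <t,<t,e>> applied to t yields <t,e>.
[[spad nork] zib]: <t,e> applied to t yields e.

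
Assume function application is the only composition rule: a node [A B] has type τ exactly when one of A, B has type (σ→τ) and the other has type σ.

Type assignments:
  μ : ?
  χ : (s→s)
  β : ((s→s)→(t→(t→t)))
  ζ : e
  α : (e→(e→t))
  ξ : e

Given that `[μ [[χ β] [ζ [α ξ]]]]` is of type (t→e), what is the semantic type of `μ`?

((t→t)→(t→e))

For [μ [[χ β] [ζ [α ξ]]]] to have type (t→e) with [[χ β] [ζ [α ξ]]] of type (t→t), μ must be the function: μ : ((t→t)→(t→e)).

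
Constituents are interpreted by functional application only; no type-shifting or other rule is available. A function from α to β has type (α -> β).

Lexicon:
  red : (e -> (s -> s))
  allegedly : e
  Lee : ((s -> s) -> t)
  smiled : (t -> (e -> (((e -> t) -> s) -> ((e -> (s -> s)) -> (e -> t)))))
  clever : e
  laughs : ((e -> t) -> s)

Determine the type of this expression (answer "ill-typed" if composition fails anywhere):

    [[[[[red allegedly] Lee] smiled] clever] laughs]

[red allegedly] — red of type (e -> (s -> s)) combines with allegedly of type e: type (s -> s).
[[red allegedly] Lee] — Lee of type ((s -> s) -> t) combines with [red allegedly] of type (s -> s): type t.
[[[red allegedly] Lee] smiled] — smiled of type (t -> (e -> (((e -> t) -> s) -> ((e -> (s -> s)) -> (e -> t))))) combines with [[red allegedly] Lee] of type t: type (e -> (((e -> t) -> s) -> ((e -> (s -> s)) -> (e -> t)))).
[[[[red allegedly] Lee] smiled] clever] — [[[red allegedly] Lee] smiled] of type (e -> (((e -> t) -> s) -> ((e -> (s -> s)) -> (e -> t)))) combines with clever of type e: type (((e -> t) -> s) -> ((e -> (s -> s)) -> (e -> t))).
[[[[[red allegedly] Lee] smiled] clever] laughs] — [[[[red allegedly] Lee] smiled] clever] of type (((e -> t) -> s) -> ((e -> (s -> s)) -> (e -> t))) combines with laughs of type ((e -> t) -> s): type ((e -> (s -> s)) -> (e -> t)).

((e -> (s -> s)) -> (e -> t))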